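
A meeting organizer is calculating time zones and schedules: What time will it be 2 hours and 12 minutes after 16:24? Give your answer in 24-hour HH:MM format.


Start time: 16:24
Adding: 2 hours 12 minutes
Minutes: 24 + 12 = 36
Hours: 16 + 2 + 0 = 18
Result: 18:36

18:36


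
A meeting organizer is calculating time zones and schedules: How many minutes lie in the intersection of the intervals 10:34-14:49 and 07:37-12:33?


Interval A: [634, 889] minutes from midnight
Interval B: [457, 753] minutes from midnight
Overlap start = max(634, 457) = 634
Overlap end = min(889, 753) = 753
Overlap = 753 - 634 = 119 minutes

119


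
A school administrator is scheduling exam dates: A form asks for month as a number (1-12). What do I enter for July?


Calendar month order:
6. June
7. July <--
8. August
July is month number 7

7


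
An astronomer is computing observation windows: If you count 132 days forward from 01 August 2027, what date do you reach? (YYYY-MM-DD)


Start: 2027-08-01
Adding 132 days
Days remaining in August: 30
After August: 102 days still to add
September 2027: 30 days, 72 remaining
October 2027: 31 days, 41 remaining
November 2027: 30 days, 11 remaining
December 2027 has 31 days, need 11
Result: 2027-12-11

2027-12-11


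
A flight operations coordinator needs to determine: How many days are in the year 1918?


Year: 1918
Check leap year rules:
Divisible by 4? No
1918 is not a leap year
Days: 365

365


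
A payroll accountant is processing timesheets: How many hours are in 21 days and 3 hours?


Days: 21
Extra hours: 3
Hours per day: 24
Days to hours: 21 x 24 = 504
Total: 504 + 3 = 507

507


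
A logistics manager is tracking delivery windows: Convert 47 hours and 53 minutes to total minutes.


Hours: 47
Extra minutes: 53
Minutes per hour: 60
Hours to minutes: 47 x 60 = 2820
Total: 2820 + 53 = 2873

2873


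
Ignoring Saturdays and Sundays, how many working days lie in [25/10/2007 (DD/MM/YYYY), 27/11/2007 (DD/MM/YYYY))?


Start: 2007-10-25 (Thursday)
End (exclusive): 2007-11-27 (Tuesday)
Total calendar days: 33
Full weeks: 33 // 7 = 4 -> 20 weekdays
Remaining 5 days starting on Thursday:
  Thu(w), Fri(w), Sat(-), Sun(-), Mon(w) -> 3 weekdays
Total business days: 20 + 3 = 23

23


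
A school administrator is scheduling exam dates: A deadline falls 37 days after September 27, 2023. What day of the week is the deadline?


Start: 2023-09-27 (Wednesday)
Step 1 - find target date: add 37 days
  2023-09-27 + 37 days = 2023-11-03
Step 2 - day of week:
  37 mod 7 = 2
  Wednesday + 2 days -> Friday
Result: Friday (2023-11-03)

Friday


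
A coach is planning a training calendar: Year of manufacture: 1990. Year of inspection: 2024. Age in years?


Birth year: 1990
Current year: 2024
Age = current year - birth year
Age = 2024 - 1990 = 34

34


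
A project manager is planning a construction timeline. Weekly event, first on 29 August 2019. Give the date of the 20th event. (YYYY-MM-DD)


First occurrence: 2019-08-29 (occurrence 1)
Each occurrence is 7 days after the previous.
Occurrence 20 is 19 weeks after the first.
19 weeks = 133 days
2019-08-29 + 133 days = 2020-01-09

2020-01-09


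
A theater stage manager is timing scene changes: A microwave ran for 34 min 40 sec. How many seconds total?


Minutes: 34
Extra seconds: 40
Seconds per minute: 60
Minutes to seconds: 34 x 60 = 2040
Total: 2040 + 40 = 2080

2080


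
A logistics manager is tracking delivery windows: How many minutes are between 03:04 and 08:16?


Start time: 03:04 = 184 minutes from midnight
End time: 08:16 = 496 minutes from midnight
Difference: 496 - 184 = 312 minutes
That is 5 hours and 12 minutes

312


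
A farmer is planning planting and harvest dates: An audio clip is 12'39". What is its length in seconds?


Minutes: 12
Seconds: 39
Convert minutes to seconds: 12 x 60 = 720
Add remaining seconds: 720 + 39 = 759

759


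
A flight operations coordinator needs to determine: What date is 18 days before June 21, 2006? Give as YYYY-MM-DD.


Start: 2006-06-21
Subtracting 18 days
Days already passed in June: 21
Result: 2006-06-03

2006-06-03


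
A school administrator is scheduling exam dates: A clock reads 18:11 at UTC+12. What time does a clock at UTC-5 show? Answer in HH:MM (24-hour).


Local time: 18:11 at UTC+12 (offset 12h)
Target zone: UTC-5 (offset -5h)
Difference: -5 - (12) = -17 hours
Calculation: 18 + (-17) = 1
Result: 01:11

01:11


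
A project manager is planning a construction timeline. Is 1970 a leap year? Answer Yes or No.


Year: 1970
Divisible by 4? 1970 / 4 = 492.5 -> No
Not divisible by 4, so NOT a leap year

No


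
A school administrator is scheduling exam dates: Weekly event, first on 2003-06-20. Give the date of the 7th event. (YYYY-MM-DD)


First occurrence: 2003-06-20 (occurrence 1)
Each occurrence is 7 days after the previous.
Occurrence 7 is 6 weeks after the first.
6 weeks = 42 days
2003-06-20 + 42 days = 2003-08-01

2003-08-01


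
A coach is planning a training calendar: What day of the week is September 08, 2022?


Date: 2022-09-08
January 1, 2022 is a Saturday
Day of year: 251
Offset from Jan 1: 250 days
250 mod 7 = 5
Result: Thursday

Thursday


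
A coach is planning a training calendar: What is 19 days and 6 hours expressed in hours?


Days: 19
Extra hours: 6
Hours per day: 24
Days to hours: 19 x 24 = 456
Total: 456 + 6 = 462

462


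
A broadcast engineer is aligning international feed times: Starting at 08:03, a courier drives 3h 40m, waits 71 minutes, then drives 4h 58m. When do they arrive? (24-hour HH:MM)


Depart: 08:03
Leg 1: +220 min -> 11:43
Layover: +71 min -> 12:54
Leg 2: +298 min -> 17:52
Total travel: 589 minutes = 9h 49m
Arrival: 17:52

17:52


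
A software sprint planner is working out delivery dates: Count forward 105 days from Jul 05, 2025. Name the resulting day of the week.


Start: 2025-07-05 (Saturday)
Step 1 - find target date: add 105 days
  2025-07-05 + 105 days = 2025-10-18
Step 2 - day of week:
  105 mod 7 = 0
  Saturday + 0 days -> Saturday
Result: Saturday (2025-10-18)

Saturday


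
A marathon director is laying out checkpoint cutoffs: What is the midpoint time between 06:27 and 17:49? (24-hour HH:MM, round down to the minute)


Start time: 06:27 = 387 minutes from midnight
End time: 17:49 = 1069 minutes from midnight
Sum: 387 + 1069 = 1456
Midpoint: 1456 / 2 = 728 minutes
Convert: 728 / 60 = 12 hours, 8 minutes
Result: 12:08

12:08


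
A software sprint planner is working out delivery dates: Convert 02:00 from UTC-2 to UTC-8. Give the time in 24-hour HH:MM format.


Local time: 02:00 at UTC-2 (offset -2h)
Target zone: UTC-8 (offset -8h)
Difference: -8 - (-2) = -6 hours
Calculation: 2 + (-6) = -4
Wraparound: (-4) mod 24 = 20
Result: 20:00

20:00


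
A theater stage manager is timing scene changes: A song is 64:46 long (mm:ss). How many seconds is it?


Minutes: 64
Extra seconds: 46
Seconds per minute: 60
Minutes to seconds: 64 x 60 = 3840
Total: 3840 + 46 = 3886

3886


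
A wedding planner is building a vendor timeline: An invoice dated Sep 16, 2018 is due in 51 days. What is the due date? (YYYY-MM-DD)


Start: 2018-09-16
Adding 51 days
Days remaining in September: 14
After September: 37 days still to add
October 2018: 31 days, 6 remaining
November 2018 has 30 days, need 6
Result: 2018-11-06

2018-11-06


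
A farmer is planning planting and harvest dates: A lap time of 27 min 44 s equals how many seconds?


Minutes: 27
Seconds: 44
Convert minutes to seconds: 27 x 60 = 1620
Add remaining seconds: 1620 + 44 = 1664

1664


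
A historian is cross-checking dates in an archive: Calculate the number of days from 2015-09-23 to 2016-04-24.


Start date: 2015-09-23
End date: 2016-04-24
Sep 2015: +8 days
Oct 2015: +31 days
Nov 2015: +30 days
... (5 more months)
Total: 214 days

214


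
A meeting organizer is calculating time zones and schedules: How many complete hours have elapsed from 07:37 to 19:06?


Start: 07:37
End: 19:06
Hour difference: 19 - 7 = 12 hours
Minute difference: 6 - 37 = -31 minutes
Total minutes: 689
Complete hours: 689 / 60 = 11 (remainder 29)

11


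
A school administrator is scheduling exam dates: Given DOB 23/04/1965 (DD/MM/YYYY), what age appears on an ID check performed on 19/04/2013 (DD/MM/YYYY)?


Birth: 1965-04-23
Reference: 2013-04-19
Year difference: 2013 - 1965 = 48
Has birthday (04-23) occurred by 04-19? No
Birthday not yet reached this year -> subtract 1
Age in full years: 47

47


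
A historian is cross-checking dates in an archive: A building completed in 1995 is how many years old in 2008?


Birth year: 1995
Current year: 2008
Age = current year - birth year
Age = 2008 - 1995 = 13

13


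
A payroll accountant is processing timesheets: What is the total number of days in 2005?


Year: 2005
Check leap year rules:
Divisible by 4? No
2005 is not a leap year
Days: 365

365


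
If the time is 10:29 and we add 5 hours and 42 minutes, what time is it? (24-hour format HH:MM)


Start time: 10:29
Adding: 5 hours 42 minutes
Minutes: 29 + 42 = 71
Minute overflow: 71 >= 60, so carry 1 hour, minutes = 11
Hours: 10 + 5 + 1 = 16
Result: 16:11

16:11


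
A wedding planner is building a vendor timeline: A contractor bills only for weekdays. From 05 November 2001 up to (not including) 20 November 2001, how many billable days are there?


Start: 2001-11-05 (Monday)
End (exclusive): 2001-11-20 (Tuesday)
Total calendar days: 15
Full weeks: 15 // 7 = 2 -> 10 weekdays
Remaining 1 days starting on Monday:
  Mon(w) -> 1 weekdays
Total business days: 10 + 1 = 11

11


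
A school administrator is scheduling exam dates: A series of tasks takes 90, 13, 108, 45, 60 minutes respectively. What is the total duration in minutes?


Durations: 90, 13, 108, 45, 60
Running sum: 90
+ 13 = 103
+ 108 = 211
+ 45 = 256
+ 60 = 316
Total duration: 316 minutes
That is 5 hours and 16 minutes

316


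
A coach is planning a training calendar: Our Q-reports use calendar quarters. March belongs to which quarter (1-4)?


Month: March (month 3)
Q1: January-March (months 1-3)
Q2: April-June (months 4-6)
Q3: July-September (months 7-9)
Q4: October-December (months 10-12)
Month 3 falls in Q1

1


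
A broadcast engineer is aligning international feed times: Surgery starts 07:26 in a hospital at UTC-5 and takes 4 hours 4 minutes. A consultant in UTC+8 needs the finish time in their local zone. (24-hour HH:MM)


Start: 07:26 in UTC-5
Step 1 - add duration:
  minutes: 26 + 4 = 30
  hours: 7 + 4 + 0 = 11
  end in UTC-5: 11:30
Step 2 - convert UTC-5 -> UTC+8:
  offset difference: 8 - (-5) = 13 hours
  11 + (13) = 24 -> mod 24 = 0
Result: 00:30 in UTC+8

00:30


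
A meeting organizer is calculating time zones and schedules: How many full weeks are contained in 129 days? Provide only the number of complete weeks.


Total days: 129
Days per week: 7
Division: 129 / 7 = 18 remainder 3
Complete weeks: 18
Remaining days: 3

18


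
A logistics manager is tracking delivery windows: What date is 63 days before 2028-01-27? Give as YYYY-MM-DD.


Start: 2028-01-27
Subtracting 63 days
Days already passed in January: 27
After going back through January: 36 more days to subtract
December 2027: 31 days, 5 remaining
November 2027 has 30 days, need 5
Result: 2027-11-25

2027-11-25


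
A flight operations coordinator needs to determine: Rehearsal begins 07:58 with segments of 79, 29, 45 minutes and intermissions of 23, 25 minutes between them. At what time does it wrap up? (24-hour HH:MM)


Start: 07:58 = 478 min from midnight
  after task 1 (79 min): 09:17
  after break (23 min): 09:40
  after task 2 (29 min): 10:09
  after break (25 min): 10:34
  after task 3 (45 min): 11:19
Total elapsed: 201 minutes
End time: 11:19

11:19


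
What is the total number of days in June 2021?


Month: June
Year: 2021
June is a 30-day month
Total: 30 days

30


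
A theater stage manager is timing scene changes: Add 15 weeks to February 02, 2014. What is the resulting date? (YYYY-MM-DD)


Start: 2014-02-02
Weeks to add: 15
Convert to days: 15 x 7 = 105 days
Add 105 days to 2014-02-02
Result: 2014-05-18

2014-05-18


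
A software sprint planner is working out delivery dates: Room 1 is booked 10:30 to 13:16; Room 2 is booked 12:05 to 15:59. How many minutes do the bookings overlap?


Interval A: [630, 796] minutes from midnight
Interval B: [725, 959] minutes from midnight
Overlap start = max(630, 725) = 725
Overlap end = min(796, 959) = 796
Overlap = 796 - 725 = 71 minutes

71


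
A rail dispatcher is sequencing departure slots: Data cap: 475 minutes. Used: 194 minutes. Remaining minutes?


Total budget: 475 minutes
Time used: 194 minutes
Remaining: 475 - 194 = 281 minutes
Percent used: 40.8%
Percent remaining: 59.2%

281


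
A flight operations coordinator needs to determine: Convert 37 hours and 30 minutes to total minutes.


Hours: 37
Extra minutes: 30
Minutes per hour: 60
Hours to minutes: 37 x 60 = 2220
Total: 2220 + 30 = 2250

2250


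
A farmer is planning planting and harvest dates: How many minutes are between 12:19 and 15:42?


Start time: 12:19 = 739 minutes from midnight
End time: 15:42 = 942 minutes from midnight
Difference: 942 - 739 = 203 minutes
That is 3 hours and 23 minutes

203


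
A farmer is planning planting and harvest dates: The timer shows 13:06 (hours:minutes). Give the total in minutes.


Hours: 13
Minutes: 6
Convert hours to minutes: 13 x 60 = 780
Add remaining minutes: 780 + 6 = 786

786


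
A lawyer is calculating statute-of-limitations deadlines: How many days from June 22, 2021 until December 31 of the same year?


Start: June 22, 2021
End: December 31, 2021
Days left in June: 8
July: 31
August: 31
September: 30
October: 31
... plus remaining months
Sum of remaining months: 184
Total: 8 + 184 = 192

192


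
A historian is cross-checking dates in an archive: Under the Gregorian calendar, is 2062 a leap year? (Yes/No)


Year: 2062
Divisible by 4? 2062 / 4 = 515.5 -> No
Not divisible by 4, so NOT a leap year

No


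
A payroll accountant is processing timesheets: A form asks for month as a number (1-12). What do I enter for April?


Calendar month order:
3. March
4. April <--
5. May
April is month number 4

4


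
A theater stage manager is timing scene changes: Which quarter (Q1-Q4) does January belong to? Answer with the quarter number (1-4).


Month: January (month 1)
Q1: January-March (months 1-3)
Q2: April-June (months 4-6)
Q3: July-September (months 7-9)
Q4: October-December (months 10-12)
Month 1 falls in Q1

1


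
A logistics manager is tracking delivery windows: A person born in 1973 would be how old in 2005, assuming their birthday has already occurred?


Birth year: 1973
Current year: 2005
Age = current year - birth year
Age = 2005 - 1973 = 32

32


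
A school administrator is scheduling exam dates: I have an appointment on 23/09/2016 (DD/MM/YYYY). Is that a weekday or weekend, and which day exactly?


Date: 2016-09-23
January 1, 2016 is a Friday
Day of year: 267
Offset from Jan 1: 266 days
266 mod 7 = 0
Result: Friday

Friday


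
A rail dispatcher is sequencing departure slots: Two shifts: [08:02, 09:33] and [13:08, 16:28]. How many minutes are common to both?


Interval A: [482, 573] minutes from midnight
Interval B: [788, 988] minutes from midnight
Overlap start = max(482, 788) = 788
Overlap end = min(573, 988) = 573
End <= start, so the intervals do not overlap: 0 minutes

0


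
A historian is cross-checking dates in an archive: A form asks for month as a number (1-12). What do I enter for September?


Calendar month order:
8. August
9. September <--
10. October
September is month number 9

9


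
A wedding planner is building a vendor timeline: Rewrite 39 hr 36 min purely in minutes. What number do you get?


Hours: 39
Extra minutes: 36
Minutes per hour: 60
Hours to minutes: 39 x 60 = 2340
Total: 2340 + 36 = 2376

2376


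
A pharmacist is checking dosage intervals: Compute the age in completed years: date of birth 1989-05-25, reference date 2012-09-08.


Birth: 1989-05-25
Reference: 2012-09-08
Year difference: 2012 - 1989 = 23
Has birthday (05-25) occurred by 09-08? Yes
Age in full years: 23

23


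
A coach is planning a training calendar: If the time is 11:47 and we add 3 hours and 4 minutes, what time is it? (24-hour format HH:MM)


Start time: 11:47
Adding: 3 hours 4 minutes
Minutes: 47 + 4 = 51
Hours: 11 + 3 + 0 = 14
Result: 14:51

14:51


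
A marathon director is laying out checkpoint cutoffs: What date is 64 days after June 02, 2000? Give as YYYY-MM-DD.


Start: 2000-06-02
Adding 64 days
Days remaining in June: 28
After June: 36 days still to add
July 2000: 31 days, 5 remaining
August 2000 has 31 days, need 5
Result: 2000-08-05

2000-08-05


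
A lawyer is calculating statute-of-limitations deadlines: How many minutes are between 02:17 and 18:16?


Start time: 02:17 = 137 minutes from midnight
End time: 18:16 = 1096 minutes from midnight
Difference: 1096 - 137 = 959 minutes
That is 15 hours and 59 minutes

959


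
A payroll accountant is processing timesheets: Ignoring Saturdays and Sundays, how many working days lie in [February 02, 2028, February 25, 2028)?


Start: 2028-02-02 (Wednesday)
End (exclusive): 2028-02-25 (Friday)
Total calendar days: 23
Full weeks: 23 // 7 = 3 -> 15 weekdays
Remaining 2 days starting on Wednesday:
  Wed(w), Thu(w) -> 2 weekdays
Total business days: 15 + 2 = 17

17


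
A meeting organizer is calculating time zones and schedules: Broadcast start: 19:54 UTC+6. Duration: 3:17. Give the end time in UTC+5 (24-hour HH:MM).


Start: 19:54 in UTC+6
Step 1 - add duration:
  minutes: 54 + 17 = 71 (carry 1h)
  hours: 19 + 3 + 1 = 23
  end in UTC+6: 23:11
Step 2 - convert UTC+6 -> UTC+5:
  offset difference: 5 - (6) = -1 hours
  23 + (-1) = 22 -> mod 24 = 22
Result: 22:11 in UTC+5

22:11


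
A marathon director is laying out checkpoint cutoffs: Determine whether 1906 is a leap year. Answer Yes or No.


Year: 1906
Divisible by 4? 1906 / 4 = 476.5 -> No
Not divisible by 4, so NOT a leap year

No


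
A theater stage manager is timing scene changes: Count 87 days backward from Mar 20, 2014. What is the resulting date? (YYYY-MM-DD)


Start: 2014-03-20
Subtracting 87 days
Days already passed in March: 20
After going back through March: 67 more days to subtract
February 2014: 28 days, 39 remaining
January 2014: 31 days, 8 remaining
December 2013 has 31 days, need 8
Result: 2013-12-23

2013-12-23


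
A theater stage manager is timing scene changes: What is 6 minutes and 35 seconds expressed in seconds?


Minutes: 6
Extra seconds: 35
Seconds per minute: 60
Minutes to seconds: 6 x 60 = 360
Total: 360 + 35 = 395

395


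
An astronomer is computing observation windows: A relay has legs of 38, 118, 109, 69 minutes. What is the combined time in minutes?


Durations: 38, 118, 109, 69
Running sum: 38
+ 118 = 156
+ 109 = 265
+ 69 = 334
Total duration: 334 minutes
That is 5 hours and 34 minutes

334


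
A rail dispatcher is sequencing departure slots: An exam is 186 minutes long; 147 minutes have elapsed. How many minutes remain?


Total budget: 186 minutes
Time used: 147 minutes
Remaining: 186 - 147 = 39 minutes
Percent used: 79.0%
Percent remaining: 21.0%

39


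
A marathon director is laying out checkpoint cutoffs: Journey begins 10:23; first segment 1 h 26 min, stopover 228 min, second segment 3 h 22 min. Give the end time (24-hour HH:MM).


Depart: 10:23
Leg 1: +86 min -> 11:49
Layover: +228 min -> 15:37
Leg 2: +202 min -> 18:59
Total travel: 516 minutes = 8h 36m
Arrival: 18:59

18:59


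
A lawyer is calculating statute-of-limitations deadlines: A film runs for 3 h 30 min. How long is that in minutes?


Hours: 3
Minutes: 30
Convert hours to minutes: 3 x 60 = 180
Add remaining minutes: 180 + 30 = 210

210


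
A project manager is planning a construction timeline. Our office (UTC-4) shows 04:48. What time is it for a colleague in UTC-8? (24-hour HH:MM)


Local time: 04:48 at UTC-4 (offset -4h)
Target zone: UTC-8 (offset -8h)
Difference: -8 - (-4) = -4 hours
Calculation: 4 + (-4) = 0
Result: 00:48

00:48


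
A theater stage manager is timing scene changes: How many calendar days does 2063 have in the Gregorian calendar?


Year: 2063
Check leap year rules:
Divisible by 4? No
2063 is not a leap year
Days: 365

365


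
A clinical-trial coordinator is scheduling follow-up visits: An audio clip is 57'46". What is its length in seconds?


Minutes: 57
Seconds: 46
Convert minutes to seconds: 57 x 60 = 3420
Add remaining seconds: 3420 + 46 = 3466

3466


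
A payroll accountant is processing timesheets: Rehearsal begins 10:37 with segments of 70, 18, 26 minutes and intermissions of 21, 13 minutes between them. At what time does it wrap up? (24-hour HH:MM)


Start: 10:37 = 637 min from midnight
  after task 1 (70 min): 11:47
  after break (21 min): 12:08
  after task 2 (18 min): 12:26
  after break (13 min): 12:39
  after task 3 (26 min): 13:05
Total elapsed: 148 minutes
End time: 13:05

13:05


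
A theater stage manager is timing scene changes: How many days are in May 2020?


Month: May
Year: 2020
May is a 31-day month
Total: 31 days

31


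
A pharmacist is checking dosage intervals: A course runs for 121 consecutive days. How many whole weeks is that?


Total days: 121
Days per week: 7
Division: 121 / 7 = 17 remainder 2
Complete weeks: 17
Remaining days: 2

17


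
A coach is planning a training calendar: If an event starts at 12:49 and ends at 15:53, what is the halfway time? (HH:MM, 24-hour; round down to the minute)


Start time: 12:49 = 769 minutes from midnight
End time: 15:53 = 953 minutes from midnight
Sum: 769 + 953 = 1722
Midpoint: 1722 / 2 = 861 minutes
Convert: 861 / 60 = 14 hours, 21 minutes
Result: 14:21

14:21


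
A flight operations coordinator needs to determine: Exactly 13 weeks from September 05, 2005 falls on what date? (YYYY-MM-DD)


Start: 2005-09-05
Weeks to add: 13
Convert to days: 13 x 7 = 91 days
Add 91 days to 2005-09-05
Result: 2005-12-05

2005-12-05


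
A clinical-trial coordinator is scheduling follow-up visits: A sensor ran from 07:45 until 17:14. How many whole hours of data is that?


Start: 07:45
End: 17:14
Hour difference: 17 - 7 = 10 hours
Minute difference: 14 - 45 = -31 minutes
Total minutes: 569
Complete hours: 569 / 60 = 9 (remainder 29)

9


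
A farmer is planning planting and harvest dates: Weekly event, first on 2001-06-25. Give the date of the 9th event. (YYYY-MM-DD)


First occurrence: 2001-06-25 (occurrence 1)
Each occurrence is 7 days after the previous.
Occurrence 9 is 8 weeks after the first.
8 weeks = 56 days
2001-06-25 + 56 days = 2001-08-20

2001-08-20


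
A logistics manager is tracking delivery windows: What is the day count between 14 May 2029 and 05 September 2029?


Start date: 2029-05-14
End date: 2029-09-05
May 2029: +18 days
Jun 2029: +30 days
Jul 2029: +31 days
Aug 2029: +31 days
Sep 2029: +4 days
Total: 114 days

114


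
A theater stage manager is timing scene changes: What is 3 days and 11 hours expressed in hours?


Days: 3
Extra hours: 11
Hours per day: 24
Days to hours: 3 x 24 = 72
Total: 72 + 11 = 83

83


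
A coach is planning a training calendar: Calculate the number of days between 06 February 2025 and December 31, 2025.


Start: February 06, 2025
End: December 31, 2025
Days left in February: 22
March: 31
April: 30
May: 31
June: 30
... plus remaining months
Sum of remaining months: 306
Total: 22 + 306 = 328

328


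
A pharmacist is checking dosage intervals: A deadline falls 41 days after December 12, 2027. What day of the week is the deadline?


Start: 2027-12-12 (Sunday)
Step 1 - find target date: add 41 days
  2027-12-12 + 41 days = 2028-01-22
Step 2 - day of week:
  41 mod 7 = 6
  Sunday + 6 days -> Saturday
Result: Saturday (2028-01-22)

Saturday


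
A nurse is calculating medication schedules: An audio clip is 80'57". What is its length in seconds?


Minutes: 80
Seconds: 57
Convert minutes to seconds: 80 x 60 = 4800
Add remaining seconds: 4800 + 57 = 4857

4857


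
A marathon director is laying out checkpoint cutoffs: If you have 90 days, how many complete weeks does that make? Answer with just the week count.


Total days: 90
Days per week: 7
Division: 90 / 7 = 12 remainder 6
Complete weeks: 12
Remaining days: 6

12


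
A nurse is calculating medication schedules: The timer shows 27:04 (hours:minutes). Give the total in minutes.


Hours: 27
Minutes: 4
Convert hours to minutes: 27 x 60 = 1620
Add remaining minutes: 1620 + 4 = 1624

1624


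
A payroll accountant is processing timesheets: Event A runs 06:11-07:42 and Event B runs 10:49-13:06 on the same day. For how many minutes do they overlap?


Interval A: [371, 462] minutes from midnight
Interval B: [649, 786] minutes from midnight
Overlap start = max(371, 649) = 649
Overlap end = min(462, 786) = 462
End <= start, so the intervals do not overlap: 0 minutes

0


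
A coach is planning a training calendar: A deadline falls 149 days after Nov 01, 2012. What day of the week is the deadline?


Start: 2012-11-01 (Thursday)
Step 1 - find target date: add 149 days
  2012-11-01 + 149 days = 2013-03-30
Step 2 - day of week:
  149 mod 7 = 2
  Thursday + 2 days -> Saturday
Result: Saturday (2013-03-30)

Saturday


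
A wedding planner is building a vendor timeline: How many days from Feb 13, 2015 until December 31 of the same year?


Start: February 13, 2015
End: December 31, 2015
Days left in February: 15
March: 31
April: 30
May: 31
June: 30
... plus remaining months
Sum of remaining months: 306
Total: 15 + 306 = 321

321


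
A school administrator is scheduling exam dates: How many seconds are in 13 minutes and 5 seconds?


Minutes: 13
Extra seconds: 5
Seconds per minute: 60
Minutes to seconds: 13 x 60 = 780
Total: 780 + 5 = 785

785


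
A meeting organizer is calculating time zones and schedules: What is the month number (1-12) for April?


Calendar month order:
3. March
4. April <--
5. May
April is month number 4

4


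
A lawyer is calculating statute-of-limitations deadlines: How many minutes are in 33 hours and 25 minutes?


Hours: 33
Extra minutes: 25
Minutes per hour: 60
Hours to minutes: 33 x 60 = 1980
Total: 1980 + 25 = 2005

2005


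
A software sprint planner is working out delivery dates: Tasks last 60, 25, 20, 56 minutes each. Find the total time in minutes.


Durations: 60, 25, 20, 56
Running sum: 60
+ 25 = 85
+ 20 = 105
+ 56 = 161
Total duration: 161 minutes
That is 2 hours and 41 minutes

161


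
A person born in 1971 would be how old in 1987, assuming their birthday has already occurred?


Birth year: 1971
Current year: 1987
Age = current year - birth year
Age = 1987 - 1971 = 16

16


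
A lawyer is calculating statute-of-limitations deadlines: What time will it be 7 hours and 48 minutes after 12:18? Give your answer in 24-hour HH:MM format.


Start time: 12:18
Adding: 7 hours 48 minutes
Minutes: 18 + 48 = 66
Minute overflow: 66 >= 60, so carry 1 hour, minutes = 6
Hours: 12 + 7 + 1 = 20
Result: 20:06

20:06


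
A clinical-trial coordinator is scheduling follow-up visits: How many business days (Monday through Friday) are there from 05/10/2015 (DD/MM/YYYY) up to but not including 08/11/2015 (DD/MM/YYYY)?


Start: 2015-10-05 (Monday)
End (exclusive): 2015-11-08 (Sunday)
Total calendar days: 34
Full weeks: 34 // 7 = 4 -> 20 weekdays
Remaining 6 days starting on Monday:
  Mon(w), Tue(w), Wed(w), Thu(w), Fri(w), Sat(-) -> 5 weekdays
Total business days: 20 + 5 = 25

25


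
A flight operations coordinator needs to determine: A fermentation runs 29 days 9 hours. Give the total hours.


Days: 29
Extra hours: 9
Hours per day: 24
Days to hours: 29 x 24 = 696
Total: 696 + 9 = 705

705


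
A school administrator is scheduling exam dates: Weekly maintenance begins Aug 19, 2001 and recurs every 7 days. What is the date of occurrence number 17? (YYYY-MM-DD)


First occurrence: 2001-08-19 (occurrence 1)
Each occurrence is 7 days after the previous.
Occurrence 17 is 16 weeks after the first.
16 weeks = 112 days
2001-08-19 + 112 days = 2001-12-09

2001-12-09


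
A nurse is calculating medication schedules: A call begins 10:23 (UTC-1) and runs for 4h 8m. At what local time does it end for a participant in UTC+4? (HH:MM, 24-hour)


Start: 10:23 in UTC-1
Step 1 - add duration:
  minutes: 23 + 8 = 31
  hours: 10 + 4 + 0 = 14
  end in UTC-1: 14:31
Step 2 - convert UTC-1 -> UTC+4:
  offset difference: 4 - (-1) = 5 hours
  14 + (5) = 19 -> mod 24 = 19
Result: 19:31 in UTC+4

19:31


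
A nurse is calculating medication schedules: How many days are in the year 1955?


Year: 1955
Check leap year rules:
Divisible by 4? No
1955 is not a leap year
Days: 365

365


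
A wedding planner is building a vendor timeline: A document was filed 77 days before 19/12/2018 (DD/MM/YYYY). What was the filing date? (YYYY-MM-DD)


Start: 2018-12-19
Subtracting 77 days
Days already passed in December: 19
After going back through December: 58 more days to subtract
November 2018: 30 days, 28 remaining
October 2018 has 31 days, need 28
Result: 2018-10-03

2018-10-03


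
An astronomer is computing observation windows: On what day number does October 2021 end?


Month: October
Year: 2021
October is a 31-day month
Total: 31 days

31


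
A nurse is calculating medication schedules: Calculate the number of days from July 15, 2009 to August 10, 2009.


Start date: 2009-07-15
End date: 2009-08-10
Jul 2009: +17 days
Aug 2009: +9 days
Total: 26 days

26


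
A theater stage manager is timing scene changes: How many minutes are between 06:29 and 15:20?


Start time: 06:29 = 389 minutes from midnight
End time: 15:20 = 920 minutes from midnight
Difference: 920 - 389 = 531 minutes
That is 8 hours and 51 minutes

531


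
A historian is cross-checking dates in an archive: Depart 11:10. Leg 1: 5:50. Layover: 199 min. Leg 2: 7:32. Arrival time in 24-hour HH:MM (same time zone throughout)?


Depart: 11:10
Leg 1: +350 min -> 17:00
Layover: +199 min -> 20:19
Leg 2: +452 min -> 03:51
Total travel: 1001 minutes = 16h 41m
Arrival: 03:51

03:51


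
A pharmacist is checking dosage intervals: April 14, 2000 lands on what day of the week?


Date: 2000-04-14
January 1, 2000 is a Saturday
Day of year: 105
Offset from Jan 1: 104 days
104 mod 7 = 6
Result: Friday

Friday


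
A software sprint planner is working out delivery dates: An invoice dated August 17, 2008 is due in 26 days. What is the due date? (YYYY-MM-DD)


Start: 2008-08-17
Adding 26 days
Days remaining in August: 14
After August: 12 days still to add
September 2008 has 30 days, need 12
Result: 2008-09-12

2008-09-12


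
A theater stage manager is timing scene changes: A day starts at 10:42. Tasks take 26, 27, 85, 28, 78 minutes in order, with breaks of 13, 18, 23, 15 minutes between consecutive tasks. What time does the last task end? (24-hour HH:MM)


Start: 10:42 = 642 min from midnight
  after task 1 (26 min): 11:08
  after break (13 min): 11:21
  after task 2 (27 min): 11:48
  after break (18 min): 12:06
  after task 3 (85 min): 13:31
  after break (23 min): 13:54
  after task 4 (28 min): 14:22
  after break (15 min): 14:37
  after task 5 (78 min): 15:55
Total elapsed: 313 minutes
End time: 15:55

15:55


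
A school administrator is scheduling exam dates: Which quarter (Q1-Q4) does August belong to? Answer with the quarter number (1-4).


Month: August (month 8)
Q1: January-March (months 1-3)
Q2: April-June (months 4-6)
Q3: July-September (months 7-9)
Q4: October-December (months 10-12)
Month 8 falls in Q3

3


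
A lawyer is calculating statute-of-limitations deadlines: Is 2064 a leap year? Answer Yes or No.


Year: 2064
Divisible by 4? 2064 / 4 = 516.0 -> Yes
Divisible by 100? 2064 / 100 = 20.64 -> No
Divisible by 4 but not 100, so it IS a leap year

Yes


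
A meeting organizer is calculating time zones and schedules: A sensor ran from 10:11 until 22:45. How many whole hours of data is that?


Start: 10:11
End: 22:45
Hour difference: 22 - 10 = 12 hours
Minute difference: 45 - 11 = 34 minutes
Total minutes: 754
Complete hours: 754 / 60 = 12 (remainder 34)

12


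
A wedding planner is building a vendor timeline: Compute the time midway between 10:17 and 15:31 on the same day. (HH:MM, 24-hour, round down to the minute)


Start time: 10:17 = 617 minutes from midnight
End time: 15:31 = 931 minutes from midnight
Sum: 617 + 931 = 1548
Midpoint: 1548 / 2 = 774 minutes
Convert: 774 / 60 = 12 hours, 54 minutes
Result: 12:54

12:54


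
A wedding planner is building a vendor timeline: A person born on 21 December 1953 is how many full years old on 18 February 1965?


Birth: 1953-12-21
Reference: 1965-02-18
Year difference: 1965 - 1953 = 12
Has birthday (12-21) occurred by 02-18? No
Birthday not yet reached this year -> subtract 1
Age in full years: 11

11


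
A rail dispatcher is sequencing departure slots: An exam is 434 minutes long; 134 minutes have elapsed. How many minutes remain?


Total budget: 434 minutes
Time used: 134 minutes
Remaining: 434 - 134 = 300 minutes
Percent used: 30.9%
Percent remaining: 69.1%

300


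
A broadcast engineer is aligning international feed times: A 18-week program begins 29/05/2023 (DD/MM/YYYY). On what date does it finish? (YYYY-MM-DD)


Start: 2023-05-29
Weeks to add: 18
Convert to days: 18 x 7 = 126 days
Add 126 days to 2023-05-29
Result: 2023-10-02

2023-10-02


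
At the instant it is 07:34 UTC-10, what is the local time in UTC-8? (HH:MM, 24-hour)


Local time: 07:34 at UTC-10 (offset -10h)
Target zone: UTC-8 (offset -8h)
Difference: -8 - (-10) = 2 hours
Calculation: 7 + (2) = 9
Result: 09:34

09:34


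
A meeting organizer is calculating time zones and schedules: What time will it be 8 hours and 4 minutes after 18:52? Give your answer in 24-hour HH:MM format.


Start time: 18:52
Adding: 8 hours 4 minutes
Minutes: 52 + 4 = 56
Hours: 18 + 8 + 0 = 26
Hour wraparound: 26 mod 24 = 2
Result: 02:56

02:56


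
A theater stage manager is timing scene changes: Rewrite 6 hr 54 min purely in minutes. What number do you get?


Hours: 6
Extra minutes: 54
Minutes per hour: 60
Hours to minutes: 6 x 60 = 360
Total: 360 + 54 = 414

414


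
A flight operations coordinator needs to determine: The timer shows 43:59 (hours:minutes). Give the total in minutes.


Hours: 43
Minutes: 59
Convert hours to minutes: 43 x 60 = 2580
Add remaining minutes: 2580 + 59 = 2639

2639


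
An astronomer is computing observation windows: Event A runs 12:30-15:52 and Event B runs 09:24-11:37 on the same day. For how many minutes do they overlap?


Interval A: [750, 952] minutes from midnight
Interval B: [564, 697] minutes from midnight
Overlap start = max(750, 564) = 750
Overlap end = min(952, 697) = 697
End <= start, so the intervals do not overlap: 0 minutes

0


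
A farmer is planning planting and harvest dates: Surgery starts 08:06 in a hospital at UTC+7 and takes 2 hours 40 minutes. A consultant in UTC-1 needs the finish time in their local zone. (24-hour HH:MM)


Start: 08:06 in UTC+7
Step 1 - add duration:
  minutes: 6 + 40 = 46
  hours: 8 + 2 + 0 = 10
  end in UTC+7: 10:46
Step 2 - convert UTC+7 -> UTC-1:
  offset difference: -1 - (7) = -8 hours
  10 + (-8) = 2 -> mod 24 = 2
Result: 02:46 in UTC-1

02:46


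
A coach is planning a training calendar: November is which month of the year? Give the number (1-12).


Calendar month order:
10. October
11. November <--
12. December
November is month number 11

11


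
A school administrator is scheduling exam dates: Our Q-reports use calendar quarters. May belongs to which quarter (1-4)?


Month: May (month 5)
Q1: January-March (months 1-3)
Q2: April-June (months 4-6)
Q3: July-September (months 7-9)
Q4: October-December (months 10-12)
Month 5 falls in Q2

2


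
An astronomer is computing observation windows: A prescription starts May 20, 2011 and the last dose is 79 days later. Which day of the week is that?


Start: 2011-05-20 (Friday)
Step 1 - find target date: add 79 days
  2011-05-20 + 79 days = 2011-08-07
Step 2 - day of week:
  79 mod 7 = 2
  Friday + 2 days -> Sunday
Result: Sunday (2011-08-07)

Sunday


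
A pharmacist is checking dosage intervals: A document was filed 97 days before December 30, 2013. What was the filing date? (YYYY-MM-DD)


Start: 2013-12-30
Subtracting 97 days
Days already passed in December: 30
After going back through December: 67 more days to subtract
November 2013: 30 days, 37 remaining
October 2013: 31 days, 6 remaining
September 2013 has 30 days, need 6
Result: 2013-09-24

2013-09-24


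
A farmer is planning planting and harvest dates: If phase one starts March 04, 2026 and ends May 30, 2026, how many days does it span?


Start date: 2026-03-04
End date: 2026-05-30
Mar 2026: +28 days
Apr 2026: +30 days
May 2026: +29 days
Total: 87 days

87


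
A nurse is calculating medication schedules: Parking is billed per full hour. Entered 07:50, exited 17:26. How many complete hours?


Start: 07:50
End: 17:26
Hour difference: 17 - 7 = 10 hours
Minute difference: 26 - 50 = -24 minutes
Total minutes: 576
Complete hours: 576 / 60 = 9 (remainder 36)

9


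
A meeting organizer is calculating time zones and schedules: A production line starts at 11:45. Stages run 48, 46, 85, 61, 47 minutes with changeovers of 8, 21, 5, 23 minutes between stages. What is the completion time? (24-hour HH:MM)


Start: 11:45 = 705 min from midnight
  after task 1 (48 min): 12:33
  after break (8 min): 12:41
  after task 2 (46 min): 13:27
  after break (21 min): 13:48
  after task 3 (85 min): 15:13
  after break (5 min): 15:18
  after task 4 (61 min): 16:19
  after break (23 min): 16:42
  after task 5 (47 min): 17:29
Total elapsed: 344 minutes
End time: 17:29

17:29


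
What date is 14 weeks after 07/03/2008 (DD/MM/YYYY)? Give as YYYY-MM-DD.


Start: 2008-03-07
Weeks to add: 14
Convert to days: 14 x 7 = 98 days
Add 98 days to 2008-03-07
Result: 2008-06-13

2008-06-13


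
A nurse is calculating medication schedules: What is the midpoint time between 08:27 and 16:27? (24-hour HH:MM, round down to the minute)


Start time: 08:27 = 507 minutes from midnight
End time: 16:27 = 987 minutes from midnight
Sum: 507 + 987 = 1494
Midpoint: 1494 / 2 = 747 minutes
Convert: 747 / 60 = 12 hours, 27 minutes
Result: 12:27

12:27


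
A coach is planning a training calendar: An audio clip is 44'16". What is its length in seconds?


Minutes: 44
Seconds: 16
Convert minutes to seconds: 44 x 60 = 2640
Add remaining seconds: 2640 + 16 = 2656

2656


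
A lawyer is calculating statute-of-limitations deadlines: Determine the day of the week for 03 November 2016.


Date: 2016-11-03
January 1, 2016 is a Friday
Day of year: 308
Offset from Jan 1: 307 days
307 mod 7 = 6
Result: Thursday

Thursday


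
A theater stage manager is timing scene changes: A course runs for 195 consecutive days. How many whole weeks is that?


Total days: 195
Days per week: 7
Division: 195 / 7 = 27 remainder 6
Complete weeks: 27
Remaining days: 6

27


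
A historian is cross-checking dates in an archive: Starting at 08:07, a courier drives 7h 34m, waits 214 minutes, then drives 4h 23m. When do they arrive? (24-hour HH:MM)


Depart: 08:07
Leg 1: +454 min -> 15:41
Layover: +214 min -> 19:15
Leg 2: +263 min -> 23:38
Total travel: 931 minutes = 15h 31m
Arrival: 23:38

23:38


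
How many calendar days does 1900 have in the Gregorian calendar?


Year: 1900
Check leap year rules:
Divisible by 4? Yes
Divisible by 100? Yes
Divisible by 400? No
1900 is not a leap year
Days: 365

365
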